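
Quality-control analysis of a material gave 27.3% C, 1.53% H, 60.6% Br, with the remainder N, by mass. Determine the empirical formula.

C3H2BrN

Assume 100 g: 27.3 g C, 1.53 g H, 60.6 g Br, 10.57 g N.
C: 27.3 g ÷ 12.01 g/mol = 2.273 mol
H: 1.53 g ÷ 1.008 g/mol = 1.518 mol
Br: 60.6 g ÷ 79.90 g/mol = 0.7584 mol
N: 10.57 g ÷ 14.01 g/mol = 0.7545 mol
Ratios (÷ 0.7545): C 3.013, H 2.012, Br 1.005, N 1.000
Ratio ≈ 3:2:1:1, so the empirical formula is C3H2BrN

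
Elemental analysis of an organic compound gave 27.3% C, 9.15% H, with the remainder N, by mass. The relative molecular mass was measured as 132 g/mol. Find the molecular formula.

C3H12N6

Assume 100 g: 27.3 g C, 9.15 g H, 63.55 g N.
Moles — C: 27.3 / 12.01 = 2.273 mol; H: 9.15 / 1.008 = 9.077 mol; N: 63.55 / 14.01 = 4.536 mol
Divide by the smallest (2.273 mol C): C 1.000, H 3.993, N 1.996
Ratio ≈ 1:4:2, so the empirical formula is CH4N2
Empirical-formula mass = 44.06 g/mol
n = 132 / 44.06 = 3.00 ≈ 3
Molecular formula = (CH4N2)×3 = C3H12N6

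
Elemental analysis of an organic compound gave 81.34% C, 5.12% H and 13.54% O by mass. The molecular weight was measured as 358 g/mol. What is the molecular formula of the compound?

C24H18O3

Assume 100 g: 81.34 g C, 5.12 g H, 13.54 g O.
C: 81.34 g ÷ 12.01 g/mol = 6.773 mol
H: 5.12 g ÷ 1.008 g/mol = 5.079 mol
O: 13.54 g ÷ 16.00 g/mol = 0.8462 mol
Divide by the smallest (0.8462 mol O): C 8.003, H 6.002, O 1.000
Ratio ≈ 8:6:1, so the empirical formula is C8H6O
Empirical-formula mass = 118.13 g/mol
n = 358 / 118.13 = 3.03 ≈ 3
Molecular formula = (C8H6O)×3 = C24H18O3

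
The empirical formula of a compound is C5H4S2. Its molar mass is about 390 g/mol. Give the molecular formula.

C15H12S6

Empirical-formula mass = 128.22 g/mol
n = 390 / 128.22 = 3.04 ≈ 3
Molecular formula = (C5H4S2)3 = C15H12S6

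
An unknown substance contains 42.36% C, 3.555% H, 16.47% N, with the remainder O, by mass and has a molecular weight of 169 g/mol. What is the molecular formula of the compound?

C6H6N2O4

Assume 100 g: 42.36 g C, 3.555 g H, 16.47 g N, 37.615 g O.
Moles — C: 42.36 / 12.01 = 3.527 mol; H: 3.555 / 1.008 = 3.527 mol; N: 16.47 / 14.01 = 1.176 mol; O: 37.615 / 16.00 = 2.351 mol
Ratios (÷ 1.176): C 3.000, H 3.000, N 1.000, O 2.000
Ratio ≈ 3:3:1:2, so the empirical formula is C3H3NO2
Empirical-formula mass = 85.06 g/mol
n = 169 / 85.06 = 1.99 ≈ 2
Molecular formula = (C3H3NO2)×2 = C6H6N2O4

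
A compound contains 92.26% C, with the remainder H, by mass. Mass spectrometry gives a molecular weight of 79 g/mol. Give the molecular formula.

C6H6

Assume 100 g: 92.26 g C, 7.74 g H.
n(C) = 92.26/12.01 = 7.682, n(H) = 7.74/1.008 = 7.679
Smallest is H at 7.679 mol; normalising gives C 1.000, H 1.000
→ CH
Empirical-formula mass = 13.02 g/mol
n = 79 / 13.02 = 6.07 ≈ 6
Molecular formula = (CH)×6 = C6H6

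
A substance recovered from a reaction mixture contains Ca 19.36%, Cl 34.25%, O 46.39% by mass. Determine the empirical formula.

Assume 100 g: 19.36 g Ca, 34.25 g Cl, 46.39 g O.
Moles — Ca: 19.36 / 40.08 = 0.483 mol; Cl: 34.25 / 35.45 = 0.9661 mol; O: 46.39 / 16.00 = 2.899 mol
Ratios (÷ 0.483): Ca 1.000, Cl 2.000, O 6.002
→ CaCl2O6

CaCl2O6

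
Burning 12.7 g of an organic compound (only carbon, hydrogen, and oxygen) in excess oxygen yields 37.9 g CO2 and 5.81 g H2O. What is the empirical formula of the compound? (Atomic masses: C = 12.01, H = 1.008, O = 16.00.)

mol C = 37.9 / 44.01 = 0.8612; mass C = 0.8612 × 12.01 = 10.34 g
mol H = 2 × (5.81 / 18.02) = 0.6448; mass H = 0.6448 × 1.008 = 0.6500 g
mass O = 12.7 − (10.99) = 1.707 g → mol O = 0.1067
Ratios (÷ 0.1067): C 8.070, H 6.043, O 1.000
→ C8H6O

C8H6O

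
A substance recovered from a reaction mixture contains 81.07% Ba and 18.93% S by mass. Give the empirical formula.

Assume 100 g: 81.07 g Ba, 18.93 g S.
Moles — Ba: 81.07 / 137.33 = 0.5903 mol; S: 18.93 / 32.07 = 0.5903 mol
Smallest is S at 0.5903 mol; normalising gives Ba 1.000, S 1.000
Ratio ≈ 1:1, so the empirical formula is BaS

BaS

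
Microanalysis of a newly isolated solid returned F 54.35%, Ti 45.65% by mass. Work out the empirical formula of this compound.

Assume 100 g: 54.35 g F, 45.65 g Ti.
n(F) = 54.35/19.00 = 2.861, n(Ti) = 45.65/47.87 = 0.9536
Smallest is Ti at 0.9536 mol; normalising gives F 3.000, Ti 1.000
≈ 3:1 → F3Ti

F3Ti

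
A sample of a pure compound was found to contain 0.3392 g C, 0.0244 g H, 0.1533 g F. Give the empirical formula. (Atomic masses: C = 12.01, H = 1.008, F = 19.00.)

n(C) = 0.3392/12.01 = 0.02824, n(H) = 0.0244/1.008 = 0.02421, n(F) = 0.1533/19.00 = 0.008068
Smallest is F at 0.008068 mol; normalising gives C 3.500, H 3.000, F 1.000
Multiply by 2: C 7.00, H 6.00, F 2.00 → C7H6F2

C7H6F2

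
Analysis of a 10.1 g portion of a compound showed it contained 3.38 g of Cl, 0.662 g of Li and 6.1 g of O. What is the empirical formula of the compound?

ClLiO4

Cl: 3.38 g ÷ 35.45 g/mol = 0.09535 mol
Li: 0.662 g ÷ 6.94 g/mol = 0.09539 mol
O: 6.1 g ÷ 16.00 g/mol = 0.3812 mol
Divide by the smallest (0.09535 mol Cl): Cl 1.000, Li 1.000, O 3.999
Ratio ≈ 1:1:4, so the empirical formula is ClLiO4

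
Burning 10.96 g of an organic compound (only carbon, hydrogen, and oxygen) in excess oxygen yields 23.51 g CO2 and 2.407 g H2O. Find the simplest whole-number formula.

C2HO

mol C = 23.51 / 44.01 = 0.5342; mass C = 0.5342 × 12.01 = 6.416 g
mol H = 2 × (2.407 / 18.02) = 0.2671; mass H = 0.2671 × 1.008 = 0.2693 g
mass O = 10.96 − (6.685) = 4.275 g → mol O = 0.2672
Divide by the smallest (0.2671 mol H): C 2.000, H 1.000, O 1.000
≈ 2:1:1 → C2HO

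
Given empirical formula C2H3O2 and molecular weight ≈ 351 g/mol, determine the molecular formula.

C12H18O12

Empirical-formula mass = 59.04 g/mol
n = 351 / 59.04 = 5.94 ≈ 6
Molecular formula = (C2H3O2)6 = C12H18O12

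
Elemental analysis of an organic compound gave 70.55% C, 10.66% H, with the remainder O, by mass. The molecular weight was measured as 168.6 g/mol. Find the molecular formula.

Assume 100 g: 70.55 g C, 10.66 g H, 18.79 g O.
n(C) = 70.55/12.01 = 5.874, n(H) = 10.66/1.008 = 10.58, n(O) = 18.79/16.00 = 1.174
Smallest is O at 1.174 mol; normalising gives C 5.002, H 9.005, O 1.000
→ C5H9O
Empirical-formula mass = 85.12 g/mol
n = 168.6 / 85.12 = 1.98 ≈ 2
Molecular formula = (C5H9O)×2 = C10H18O2

C10H18O2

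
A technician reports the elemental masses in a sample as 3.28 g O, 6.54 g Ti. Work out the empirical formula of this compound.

O3Ti2

Moles — O: 3.28 / 16.00 = 0.205 mol; Ti: 6.54 / 47.87 = 0.1366 mol
Divide by the smallest (0.1366 mol Ti): O 1.501, Ti 1.000
×2: O 3.00, Ti 2.00 → O3Ti2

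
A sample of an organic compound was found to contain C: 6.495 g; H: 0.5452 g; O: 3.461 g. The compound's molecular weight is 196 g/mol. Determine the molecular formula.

C10H10O4

C: 6.495 g ÷ 12.01 g/mol = 0.5408 mol
H: 0.5452 g ÷ 1.008 g/mol = 0.5409 mol
O: 3.461 g ÷ 16.00 g/mol = 0.2163 mol
Ratios (÷ 0.2163): C 2.500, H 2.500, O 1.000
×2: C 5.00, H 5.00, O 2.00 → C5H5O2
Empirical-formula mass = 97.09 g/mol
n = 196 / 97.09 = 2.02 ≈ 2
Molecular formula = (C5H5O2)×2 = C10H10O4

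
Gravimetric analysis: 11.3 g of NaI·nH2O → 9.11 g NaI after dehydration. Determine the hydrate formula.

NaI·2H2O

Mass of water lost = 11.3 − 9.11 = 2.19 g → 2.19 / 18.02 = 0.1215 mol H2O
Molar mass of NaI = 149.89 g/mol → mol NaI = 9.11 / 149.89 = 0.06078
n = 0.1215 / 0.06078 = 2.00 ≈ 2 → NaI·2H2O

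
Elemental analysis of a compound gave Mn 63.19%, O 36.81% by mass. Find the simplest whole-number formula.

MnO2

Assume 100 g: 63.19 g Mn, 36.81 g O.
Moles — Mn: 63.19 / 54.94 = 1.15 mol; O: 36.81 / 16.00 = 2.301 mol
Ratios (÷ 1.15): Mn 1.000, O 2.000
→ MnO2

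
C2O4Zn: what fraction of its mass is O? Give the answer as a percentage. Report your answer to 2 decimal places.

Molar mass = 2(12.01) + 4(16.00) + 1(65.38) = 153.400 g/mol
Mass of O per mole = 4 × 16.00 = 64.000 g
% O = 64.000 / 153.400 × 100 = 41.72%

41.72%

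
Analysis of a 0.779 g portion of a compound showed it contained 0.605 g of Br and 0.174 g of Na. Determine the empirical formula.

Moles — Br: 0.605 / 79.90 = 0.007572 mol; Na: 0.174 / 22.99 = 0.007569 mol
Smallest is Na at 0.007569 mol; normalising gives Br 1.000, Na 1.000
→ BrNa

BrNa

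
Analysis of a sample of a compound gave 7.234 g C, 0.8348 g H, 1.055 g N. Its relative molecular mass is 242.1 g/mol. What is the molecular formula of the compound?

C16H22N2

Moles — C: 7.234 / 12.01 = 0.6023 mol; H: 0.8348 / 1.008 = 0.8282 mol; N: 1.055 / 14.01 = 0.0753 mol
Divide by the smallest (0.0753 mol N): C 7.999, H 10.998, N 1.000
≈ 8:11:1 → C8H11N
Empirical-formula mass = 121.18 g/mol
n = 242.1 / 121.18 = 2.00 ≈ 2
Molecular formula = (C8H11N)×2 = C16H22N2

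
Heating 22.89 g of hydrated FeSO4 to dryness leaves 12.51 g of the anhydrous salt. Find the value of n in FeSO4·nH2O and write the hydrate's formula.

FeSO4·7H2O

Mass of water lost = 22.89 − 12.51 = 10.38 g → 10.38 / 18.02 = 0.576 mol H2O
Molar mass of FeSO4 = 151.92 g/mol → mol FeSO4 = 12.51 / 151.92 = 0.08235
n = 0.576 / 0.08235 = 7.00 ≈ 7 → FeSO4·7H2O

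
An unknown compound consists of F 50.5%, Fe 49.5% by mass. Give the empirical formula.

F3Fe

Assume 100 g: 50.5 g F, 49.5 g Fe.
Moles — F: 50.5 / 19.00 = 2.658 mol; Fe: 49.5 / 55.85 = 0.8863 mol
Smallest is Fe at 0.8863 mol; normalising gives F 2.999, Fe 1.000
→ F3Fe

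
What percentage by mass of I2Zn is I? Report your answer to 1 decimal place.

Molar mass = 2(126.90) + 1(65.38) = 319.180 g/mol
Mass of I per mole = 2 × 126.90 = 253.800 g
% I = 253.800 / 319.180 × 100 = 79.5%

79.5%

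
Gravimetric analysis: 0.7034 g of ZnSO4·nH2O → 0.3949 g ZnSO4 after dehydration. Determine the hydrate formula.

Mass of water lost = 0.7034 − 0.3949 = 0.3085 g → 0.3085 / 18.02 = 0.01712 mol H2O
Molar mass of ZnSO4 = 161.45 g/mol → mol ZnSO4 = 0.3949 / 161.45 = 0.002446
n = 0.01712 / 0.002446 = 7.00 ≈ 7 → ZnSO4·7H2O

ZnSO4·7H2O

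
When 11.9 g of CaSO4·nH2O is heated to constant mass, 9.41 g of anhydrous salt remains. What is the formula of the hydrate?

CaSO4·2H2O

Mass of water lost = 11.9 − 9.41 = 2.49 g → 2.49 / 18.02 = 0.1382 mol H2O
Molar mass of CaSO4 = 136.15 g/mol → mol CaSO4 = 9.41 / 136.15 = 0.06911
n = 0.1382 / 0.06911 = 2.00 ≈ 2 → CaSO4·2H2O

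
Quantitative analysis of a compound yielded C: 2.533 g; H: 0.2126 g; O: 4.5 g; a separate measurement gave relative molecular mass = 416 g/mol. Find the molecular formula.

C: 2.533 g ÷ 12.01 g/mol = 0.2109 mol
H: 0.2126 g ÷ 1.008 g/mol = 0.2109 mol
O: 4.5 g ÷ 16.00 g/mol = 0.2812 mol
Smallest is C at 0.2109 mol; normalising gives C 1.000, H 1.000, O 1.334
Scaling by 3: C 3.00, H 3.00, O 4.00 → C3H3O4
Empirical-formula mass = 103.05 g/mol
n = 416 / 103.05 = 4.04 ≈ 4
Molecular formula = (C3H3O4)×4 = C12H12O16

C12H12O16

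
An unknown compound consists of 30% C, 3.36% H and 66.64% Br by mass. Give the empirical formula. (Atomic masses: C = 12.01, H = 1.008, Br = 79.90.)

C3H4Br

Assume 100 g: 30 g C, 3.36 g H, 66.64 g Br.
C: 30 g ÷ 12.01 g/mol = 2.498 mol
H: 3.36 g ÷ 1.008 g/mol = 3.333 mol
Br: 66.64 g ÷ 79.90 g/mol = 0.834 mol
Smallest is Br at 0.834 mol; normalising gives C 2.995, H 3.997, Br 1.000
≈ 3:4:1 → C3H4Br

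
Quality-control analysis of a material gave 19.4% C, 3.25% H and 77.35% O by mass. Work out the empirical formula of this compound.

CH2O3

Assume 100 g: 19.4 g C, 3.25 g H, 77.35 g O.
n(C) = 19.4/12.01 = 1.615, n(H) = 3.25/1.008 = 3.224, n(O) = 77.35/16.00 = 4.834
Ratios (÷ 1.615): C 1.000, H 1.996, O 2.993
≈ 1:2:3 → CH2O3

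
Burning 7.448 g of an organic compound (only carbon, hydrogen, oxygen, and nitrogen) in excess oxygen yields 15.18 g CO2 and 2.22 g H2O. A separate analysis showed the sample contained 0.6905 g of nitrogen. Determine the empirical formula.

C7H5NO3

mol C = 15.18 / 44.01 = 0.3449; mass C = 0.3449 × 12.01 = 4.143 g
mol H = 2 × (2.22 / 18.02) = 0.2464; mass H = 0.2464 × 1.008 = 0.2484 g
mol N = 0.6905 / 14.01 = 0.04929
mass O = 7.448 − (5.081) = 2.367 g → mol O = 0.1479
Ratios (÷ 0.04929): C 6.998, H 4.999, N 1.000, O 3.001
≈ 7:5:1:3 → C7H5NO3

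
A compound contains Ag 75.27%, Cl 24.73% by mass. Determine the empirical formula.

AgCl

Assume 100 g: 75.27 g Ag, 24.73 g Cl.
Moles — Ag: 75.27 / 107.87 = 0.6978 mol; Cl: 24.73 / 35.45 = 0.6976 mol
Smallest is Cl at 0.6976 mol; normalising gives Ag 1.000, Cl 1.000
≈ 1:1 → AgCl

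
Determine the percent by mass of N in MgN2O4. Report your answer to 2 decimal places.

24.09%

Molar mass = 1(24.31) + 2(14.01) + 4(16.00) = 116.330 g/mol
Mass of N per mole = 2 × 14.01 = 28.020 g
% N = 28.020 / 116.330 × 100 = 24.09%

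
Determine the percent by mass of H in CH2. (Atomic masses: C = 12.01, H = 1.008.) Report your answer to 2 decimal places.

Molar mass = 1(12.01) + 2(1.008) = 14.026 g/mol
Mass of H per mole = 2 × 1.008 = 2.016 g
% H = 2.016 / 14.026 × 100 = 14.37%

14.37%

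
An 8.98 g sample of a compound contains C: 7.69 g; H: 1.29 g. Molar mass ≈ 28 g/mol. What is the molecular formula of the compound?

C2H4

n(C) = 7.69/12.01 = 0.6403, n(H) = 1.29/1.008 = 1.28
Ratios (÷ 0.6403): C 1.000, H 1.999
≈ 1:2 → CH2
Empirical-formula mass = 14.03 g/mol
n = 28 / 14.03 = 2.00 ≈ 2
Molecular formula = (CH2)×2 = C2H4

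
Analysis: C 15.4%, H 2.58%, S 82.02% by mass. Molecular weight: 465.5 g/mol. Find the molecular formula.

Assume 100 g: 15.4 g C, 2.58 g H, 82.02 g S.
Moles — C: 15.4 / 12.01 = 1.282 mol; H: 2.58 / 1.008 = 2.56 mol; S: 82.02 / 32.07 = 2.558 mol
Ratios (÷ 1.282): C 1.000, H 1.996, S 1.995
Ratio ≈ 1:2:2, so the empirical formula is CH2S2
Empirical-formula mass = 78.17 g/mol
n = 465.5 / 78.17 = 5.96 ≈ 6
Molecular formula = (CH2S2)×6 = C6H12S12

C6H12S12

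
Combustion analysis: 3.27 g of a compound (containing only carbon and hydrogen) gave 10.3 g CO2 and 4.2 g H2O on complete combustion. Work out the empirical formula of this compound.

mol C = 10.3 / 44.01 = 0.2340; mass C = 0.2340 × 12.01 = 2.811 g
mol H = 2 × (4.2 / 18.02) = 0.4661; mass H = 0.4661 × 1.008 = 0.4699 g
Smallest is C at 0.234 mol; normalising gives C 1.000, H 1.992
→ CH2

CH2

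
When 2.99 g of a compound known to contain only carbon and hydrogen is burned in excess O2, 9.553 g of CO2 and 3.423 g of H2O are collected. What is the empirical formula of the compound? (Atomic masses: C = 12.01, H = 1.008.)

mol C = 9.553 / 44.01 = 0.2171; mass C = 0.2171 × 12.01 = 2.607 g
mol H = 2 × (3.423 / 18.02) = 0.3799; mass H = 0.3799 × 1.008 = 0.3830 g
Divide by the smallest (0.2171 mol C): C 1.000, H 1.750
Scaling by 4: C 4.00, H 7.00 → C4H7

C4H7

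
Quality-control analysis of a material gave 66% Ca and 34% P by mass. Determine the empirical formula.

Assume 100 g: 66 g Ca, 34 g P.
n(Ca) = 66/40.08 = 1.647, n(P) = 34/30.97 = 1.098
Divide by the smallest (1.098 mol P): Ca 1.500, P 1.000
×2: Ca 3.00, P 2.00 → Ca3P2

Ca3P2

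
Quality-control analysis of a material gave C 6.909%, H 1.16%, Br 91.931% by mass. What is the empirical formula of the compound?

CH2Br2

Assume 100 g: 6.909 g C, 1.16 g H, 91.931 g Br.
n(C) = 6.909/12.01 = 0.5753, n(H) = 1.16/1.008 = 1.151, n(Br) = 91.931/79.90 = 1.151
Divide by the smallest (0.5753 mol C): C 1.000, H 2.000, Br 2.000
→ CH2Br2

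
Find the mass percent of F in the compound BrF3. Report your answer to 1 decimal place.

41.6%

Molar mass = 1(79.90) + 3(19.00) = 136.900 g/mol
Mass of F per mole = 3 × 19.00 = 57.000 g
% F = 57.000 / 136.900 × 100 = 41.6%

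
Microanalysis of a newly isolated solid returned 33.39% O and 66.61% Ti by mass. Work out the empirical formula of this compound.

Assume 100 g: 33.39 g O, 66.61 g Ti.
Moles — O: 33.39 / 16.00 = 2.087 mol; Ti: 66.61 / 47.87 = 1.391 mol
Smallest is Ti at 1.391 mol; normalising gives O 1.500, Ti 1.000
Multiply by 2: O 3.00, Ti 2.00 → O3Ti2

O3Ti2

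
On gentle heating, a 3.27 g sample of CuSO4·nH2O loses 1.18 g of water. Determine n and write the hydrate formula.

CuSO4·5H2O

Mass of anhydrous CuSO4 = 3.27 − 1.18 = 2.09 g
mol H2O = 1.18 / 18.02 = 0.06548
Molar mass of CuSO4 = 159.62 g/mol → mol CuSO4 = 2.09 / 159.62 = 0.01309
n = 0.06548 / 0.01309 = 5.00 ≈ 5 → CuSO4·5H2O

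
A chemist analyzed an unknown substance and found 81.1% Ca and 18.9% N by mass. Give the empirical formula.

Assume 100 g: 81.1 g Ca, 18.9 g N.
Moles — Ca: 81.1 / 40.08 = 2.023 mol; N: 18.9 / 14.01 = 1.349 mol
Divide by the smallest (1.349 mol N): Ca 1.500, N 1.000
×2: Ca 3.00, N 2.00 → Ca3N2

Ca3N2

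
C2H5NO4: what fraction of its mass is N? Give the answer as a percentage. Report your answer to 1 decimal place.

Molar mass = 2(12.01) + 5(1.008) + 1(14.01) + 4(16.00) = 107.070 g/mol
Mass of N per mole = 1 × 14.01 = 14.010 g
% N = 14.010 / 107.070 × 100 = 13.1%

13.1%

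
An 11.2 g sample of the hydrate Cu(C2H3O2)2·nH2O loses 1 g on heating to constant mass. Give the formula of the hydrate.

Mass of anhydrous Cu(C2H3O2)2 = 11.2 − 1 = 10.2 g
mol H2O = 1 / 18.02 = 0.05549
Molar mass of Cu(C2H3O2)2 = 181.64 g/mol → mol Cu(C2H3O2)2 = 10.2 / 181.64 = 0.05616
n = 0.05549 / 0.05616 = 0.99 ≈ 1 → Cu(C2H3O2)2·H2O

Cu(C2H3O2)2·H2O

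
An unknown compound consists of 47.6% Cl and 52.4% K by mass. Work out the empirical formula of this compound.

ClK

Assume 100 g: 47.6 g Cl, 52.4 g K.
Cl: 47.6 g ÷ 35.45 g/mol = 1.343 mol
K: 52.4 g ÷ 39.10 g/mol = 1.34 mol
Divide by the smallest (1.34 mol K): Cl 1.002, K 1.000
≈ 1:1 → ClK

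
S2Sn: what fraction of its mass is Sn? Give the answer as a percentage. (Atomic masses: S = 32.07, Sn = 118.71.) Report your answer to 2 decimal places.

Molar mass = 2(32.07) + 1(118.71) = 182.850 g/mol
Mass of Sn per mole = 1 × 118.71 = 118.710 g
% Sn = 118.710 / 182.850 × 100 = 64.92%

64.92%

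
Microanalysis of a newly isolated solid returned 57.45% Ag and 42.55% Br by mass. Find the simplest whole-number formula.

AgBr

Assume 100 g: 57.45 g Ag, 42.55 g Br.
n(Ag) = 57.45/107.87 = 0.5326, n(Br) = 42.55/79.90 = 0.5325
Divide by the smallest (0.5325 mol Br): Ag 1.000, Br 1.000
≈ 1:1 → AgBr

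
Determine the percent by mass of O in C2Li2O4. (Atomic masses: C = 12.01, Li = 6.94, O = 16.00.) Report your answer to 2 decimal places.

62.81%

Molar mass = 2(12.01) + 2(6.94) + 4(16.00) = 101.900 g/mol
Mass of O per mole = 4 × 16.00 = 64.000 g
% O = 64.000 / 101.900 × 100 = 62.81%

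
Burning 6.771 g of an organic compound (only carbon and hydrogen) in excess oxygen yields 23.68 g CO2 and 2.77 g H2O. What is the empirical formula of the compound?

C7H4

mol C = 23.68 / 44.01 = 0.5381; mass C = 0.5381 × 12.01 = 6.462 g
mol H = 2 × (2.77 / 18.02) = 0.3074; mass H = 0.3074 × 1.008 = 0.3099 g
Ratios (÷ 0.3074): C 1.750, H 1.000
Multiply by 4: C 7.00, H 4.00 → C7H4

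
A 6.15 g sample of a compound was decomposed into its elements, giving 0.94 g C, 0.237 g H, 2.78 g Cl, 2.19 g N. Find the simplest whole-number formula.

C: 0.94 g ÷ 12.01 g/mol = 0.07827 mol
H: 0.237 g ÷ 1.008 g/mol = 0.2351 mol
Cl: 2.78 g ÷ 35.45 g/mol = 0.07842 mol
N: 2.19 g ÷ 14.01 g/mol = 0.1563 mol
Smallest is C at 0.07827 mol; normalising gives C 1.000, H 3.004, Cl 1.002, N 1.997
≈ 1:3:1:2 → CH3ClN2

CH3ClN2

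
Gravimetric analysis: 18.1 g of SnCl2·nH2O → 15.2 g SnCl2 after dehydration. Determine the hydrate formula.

SnCl2·2H2O

Mass of water lost = 18.1 − 15.2 = 2.9 g → 2.9 / 18.02 = 0.1609 mol H2O
Molar mass of SnCl2 = 189.61 g/mol → mol SnCl2 = 15.2 / 189.61 = 0.08016
n = 0.1609 / 0.08016 = 2.01 ≈ 2 → SnCl2·2H2O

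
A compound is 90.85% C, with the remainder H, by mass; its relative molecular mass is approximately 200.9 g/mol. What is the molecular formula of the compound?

Assume 100 g: 90.85 g C, 9.15 g H.
n(C) = 90.85/12.01 = 7.565, n(H) = 9.15/1.008 = 9.077
Divide by the smallest (7.565 mol C): C 1.000, H 1.200
Scaling by 5: C 5.00, H 6.00 → C5H6
Empirical-formula mass = 66.10 g/mol
n = 200.9 / 66.10 = 3.04 ≈ 3
Molecular formula = (C5H6)×3 = C15H18

C15H18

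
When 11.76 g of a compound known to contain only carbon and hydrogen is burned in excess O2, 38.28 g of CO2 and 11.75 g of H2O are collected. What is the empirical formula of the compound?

C2H3

mol C = 38.28 / 44.01 = 0.8698; mass C = 0.8698 × 12.01 = 10.45 g
mol H = 2 × (11.75 / 18.02) = 1.304; mass H = 1.304 × 1.008 = 1.315 g
Smallest is C at 0.8698 mol; normalising gives C 1.000, H 1.499
×2: C 2.00, H 3.00 → C2H3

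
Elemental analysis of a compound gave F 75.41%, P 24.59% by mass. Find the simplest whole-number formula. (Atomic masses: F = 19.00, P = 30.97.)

F5P

Assume 100 g: 75.41 g F, 24.59 g P.
n(F) = 75.41/19.00 = 3.969, n(P) = 24.59/30.97 = 0.794
Smallest is P at 0.794 mol; normalising gives F 4.999, P 1.000
≈ 5:1 → F5P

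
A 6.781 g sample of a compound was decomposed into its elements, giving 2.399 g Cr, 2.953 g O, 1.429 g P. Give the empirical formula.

CrO4P

n(Cr) = 2.399/52.00 = 0.04613, n(O) = 2.953/16.00 = 0.1846, n(P) = 1.429/30.97 = 0.04614
Smallest is Cr at 0.04613 mol; normalising gives Cr 1.000, O 4.001, P 1.000
→ CrO4P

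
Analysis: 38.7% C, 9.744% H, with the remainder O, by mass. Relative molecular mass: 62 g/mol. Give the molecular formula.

Assume 100 g: 38.7 g C, 9.744 g H, 51.556 g O.
n(C) = 38.7/12.01 = 3.222, n(H) = 9.744/1.008 = 9.667, n(O) = 51.556/16.00 = 3.222
Smallest is O at 3.222 mol; normalising gives C 1.000, H 3.000, O 1.000
→ CH3O
Empirical-formula mass = 31.03 g/mol
n = 62 / 31.03 = 2.00 ≈ 2
Molecular formula = (CH3O)×2 = C2H6O2

C2H6O2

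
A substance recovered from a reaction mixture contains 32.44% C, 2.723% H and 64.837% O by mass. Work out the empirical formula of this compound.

Assume 100 g: 32.44 g C, 2.723 g H, 64.837 g O.
Moles — C: 32.44 / 12.01 = 2.701 mol; H: 2.723 / 1.008 = 2.701 mol; O: 64.837 / 16.00 = 4.052 mol
Ratios (÷ 2.701): C 1.000, H 1.000, O 1.500
Multiply by 2: C 2.00, H 2.00, O 3.00 → C2H2O3

C2H2O3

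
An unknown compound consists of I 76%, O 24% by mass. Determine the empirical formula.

I2O5

Assume 100 g: 76 g I, 24 g O.
n(I) = 76/126.90 = 0.5989, n(O) = 24/16.00 = 1.5
Smallest is I at 0.5989 mol; normalising gives I 1.000, O 2.505
×2: I 2.00, O 5.01 → I2O5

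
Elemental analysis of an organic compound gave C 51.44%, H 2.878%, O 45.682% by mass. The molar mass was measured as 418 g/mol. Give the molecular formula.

Assume 100 g: 51.44 g C, 2.878 g H, 45.682 g O.
C: 51.44 g ÷ 12.01 g/mol = 4.283 mol
H: 2.878 g ÷ 1.008 g/mol = 2.855 mol
O: 45.682 g ÷ 16.00 g/mol = 2.855 mol
Smallest is O at 2.855 mol; normalising gives C 1.500, H 1.000, O 1.000
Multiply by 2: C 3.00, H 2.00, O 2.00 → C3H2O2
Empirical-formula mass = 70.05 g/mol
n = 418 / 70.05 = 5.97 ≈ 6
Molecular formula = (C3H2O2)×6 = C18H12O12

C18H12O12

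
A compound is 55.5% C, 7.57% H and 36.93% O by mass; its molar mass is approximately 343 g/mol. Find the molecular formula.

C16H26O8

Assume 100 g: 55.5 g C, 7.57 g H, 36.93 g O.
n(C) = 55.5/12.01 = 4.621, n(H) = 7.57/1.008 = 7.51, n(O) = 36.93/16.00 = 2.308
Divide by the smallest (2.308 mol O): C 2.002, H 3.254, O 1.000
Scaling by 4: C 8.01, H 13.01, O 4.00 → C8H13O4
Empirical-formula mass = 173.18 g/mol
n = 343 / 173.18 = 1.98 ≈ 2
Molecular formula = (C8H13O4)×2 = C16H26O8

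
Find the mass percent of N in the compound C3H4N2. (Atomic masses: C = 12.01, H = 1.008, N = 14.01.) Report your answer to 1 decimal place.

Molar mass = 3(12.01) + 4(1.008) + 2(14.01) = 68.082 g/mol
Mass of N per mole = 2 × 14.01 = 28.020 g
% N = 28.020 / 68.082 × 100 = 41.2%

41.2%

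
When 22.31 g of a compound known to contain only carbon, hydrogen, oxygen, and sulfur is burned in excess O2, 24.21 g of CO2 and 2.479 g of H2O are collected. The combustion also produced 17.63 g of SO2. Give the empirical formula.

mol C = 24.21 / 44.01 = 0.5501; mass C = 0.5501 × 12.01 = 6.607 g
mol H = 2 × (2.479 / 18.02) = 0.2751; mass H = 0.2751 × 1.008 = 0.2773 g
mol S = 17.63 / 64.07 = 0.2752; mass S = 8.825 g
mass O = 22.31 − (15.71) = 6.601 g → mol O = 0.4126
Smallest is H at 0.2751 mol; normalising gives C 1.999, H 1.000, O 1.500, S 1.000
Multiply by 2: C 4.00, H 2.00, O 3.00, S 2.00 → C4H2O3S2

C4H2O3S2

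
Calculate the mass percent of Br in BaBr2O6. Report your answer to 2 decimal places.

40.65%

Molar mass = 1(137.33) + 2(79.90) + 6(16.00) = 393.130 g/mol
Mass of Br per mole = 2 × 79.90 = 159.800 g
% Br = 159.800 / 393.130 × 100 = 40.65%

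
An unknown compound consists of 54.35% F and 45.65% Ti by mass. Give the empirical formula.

F3Ti

Assume 100 g: 54.35 g F, 45.65 g Ti.
n(F) = 54.35/19.00 = 2.861, n(Ti) = 45.65/47.87 = 0.9536
Ratios (÷ 0.9536): F 3.000, Ti 1.000
→ F3Ti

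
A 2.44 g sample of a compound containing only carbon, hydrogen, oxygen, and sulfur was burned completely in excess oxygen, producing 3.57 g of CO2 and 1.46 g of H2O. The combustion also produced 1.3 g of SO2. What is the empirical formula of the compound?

C4H8O2S

mol C = 3.57 / 44.01 = 0.08112; mass C = 0.08112 × 12.01 = 0.9742 g
mol H = 2 × (1.46 / 18.02) = 0.1620; mass H = 0.1620 × 1.008 = 0.1633 g
mol S = 1.3 / 64.07 = 0.02029; mass S = 0.6507 g
mass O = 2.44 − (1.788) = 0.6517 g → mol O = 0.04073
Smallest is S at 0.02029 mol; normalising gives C 3.998, H 7.986, O 2.008, S 1.000
→ C4H8O2S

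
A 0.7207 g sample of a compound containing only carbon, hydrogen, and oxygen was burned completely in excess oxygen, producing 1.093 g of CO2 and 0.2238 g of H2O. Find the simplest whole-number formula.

CHO

mol C = 1.093 / 44.01 = 0.02484; mass C = 0.02484 × 12.01 = 0.2983 g
mol H = 2 × (0.2238 / 18.02) = 0.02484; mass H = 0.02484 × 1.008 = 0.02504 g
mass O = 0.7207 − (0.3233) = 0.3974 g → mol O = 0.02484
Divide by the smallest (0.02484 mol C): C 1.000, H 1.000, O 1.000
→ CHO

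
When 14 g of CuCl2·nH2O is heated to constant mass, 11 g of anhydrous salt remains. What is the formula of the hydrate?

Mass of water lost = 14 − 11 = 3 g → 3 / 18.02 = 0.1665 mol H2O
Molar mass of CuCl2 = 134.45 g/mol → mol CuCl2 = 11 / 134.45 = 0.08181
n = 0.1665 / 0.08181 = 2.03 ≈ 2 → CuCl2·2H2O

CuCl2·2H2O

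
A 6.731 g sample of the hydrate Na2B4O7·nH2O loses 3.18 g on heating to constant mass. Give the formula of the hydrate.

Na2B4O7·10H2O

Mass of anhydrous Na2B4O7 = 6.731 − 3.18 = 3.551 g
mol H2O = 3.18 / 18.02 = 0.1765
Molar mass of Na2B4O7 = 201.22 g/mol → mol Na2B4O7 = 3.551 / 201.22 = 0.01765
n = 0.1765 / 0.01765 = 10.00 ≈ 10 → Na2B4O7·10H2O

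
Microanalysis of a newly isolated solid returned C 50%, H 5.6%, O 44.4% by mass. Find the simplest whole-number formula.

C3H4O2

Assume 100 g: 50 g C, 5.6 g H, 44.4 g O.
Moles — C: 50 / 12.01 = 4.163 mol; H: 5.6 / 1.008 = 5.556 mol; O: 44.4 / 16.00 = 2.775 mol
Smallest is O at 2.775 mol; normalising gives C 1.500, H 2.002, O 1.000
Multiply by 2: C 3.00, H 4.00, O 2.00 → C3H4O2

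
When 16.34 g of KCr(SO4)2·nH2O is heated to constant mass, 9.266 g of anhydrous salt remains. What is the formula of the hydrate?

KCr(SO4)2·12H2O

Mass of water lost = 16.34 − 9.266 = 7.074 g → 7.074 / 18.02 = 0.3926 mol H2O
Molar mass of KCr(SO4)2 = 283.24 g/mol → mol KCr(SO4)2 = 9.266 / 283.24 = 0.03271
n = 0.3926 / 0.03271 = 12.00 ≈ 12 → KCr(SO4)2·12H2O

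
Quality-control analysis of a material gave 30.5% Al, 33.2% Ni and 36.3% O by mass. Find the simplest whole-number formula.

Assume 100 g: 30.5 g Al, 33.2 g Ni, 36.3 g O.
Moles — Al: 30.5 / 26.98 = 1.13 mol; Ni: 33.2 / 58.69 = 0.5657 mol; O: 36.3 / 16.00 = 2.269 mol
Divide by the smallest (0.5657 mol Ni): Al 1.998, Ni 1.000, O 4.011
≈ 2:1:4 → Al2NiO4

Al2NiO4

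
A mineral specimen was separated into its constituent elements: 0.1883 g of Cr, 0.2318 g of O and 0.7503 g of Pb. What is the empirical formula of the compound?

Moles — Cr: 0.1883 / 52.00 = 0.003621 mol; O: 0.2318 / 16.00 = 0.01449 mol; Pb: 0.7503 / 207.2 = 0.003621 mol
Divide by the smallest (0.003621 mol Pb): Cr 1.000, O 4.001, Pb 1.000
→ CrO4Pb

CrO4Pb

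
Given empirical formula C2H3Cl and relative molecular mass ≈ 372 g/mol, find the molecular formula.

C12H18Cl6

Empirical-formula mass = 62.49 g/mol
n = 372 / 62.49 = 5.95 ≈ 6
Molecular formula = (C2H3Cl)6 = C12H18Cl6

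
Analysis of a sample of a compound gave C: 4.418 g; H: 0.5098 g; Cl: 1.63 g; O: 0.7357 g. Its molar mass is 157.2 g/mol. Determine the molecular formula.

Moles — C: 4.418 / 12.01 = 0.3679 mol; H: 0.5098 / 1.008 = 0.5058 mol; Cl: 1.63 / 35.45 = 0.04598 mol; O: 0.7357 / 16.00 = 0.04598 mol
Smallest is Cl at 0.04598 mol; normalising gives C 8.000, H 10.999, Cl 1.000, O 1.000
≈ 8:11:1:1 → C8H11ClO
Empirical-formula mass = 158.62 g/mol
n = 157.2 / 158.62 = 0.99 ≈ 1
Molecular formula = empirical formula = C8H11ClO

C8H11ClO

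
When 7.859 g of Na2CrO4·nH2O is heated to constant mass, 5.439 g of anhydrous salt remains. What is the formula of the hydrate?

Mass of water lost = 7.859 − 5.439 = 2.42 g → 2.42 / 18.02 = 0.1343 mol H2O
Molar mass of Na2CrO4 = 161.98 g/mol → mol Na2CrO4 = 5.439 / 161.98 = 0.03358
n = 0.1343 / 0.03358 = 4.00 ≈ 4 → Na2CrO4·4H2O

Na2CrO4·4H2O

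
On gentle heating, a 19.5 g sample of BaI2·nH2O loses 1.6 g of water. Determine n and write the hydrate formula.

Mass of anhydrous BaI2 = 19.5 − 1.6 = 17.9 g
mol H2O = 1.6 / 18.02 = 0.08879
Molar mass of BaI2 = 391.13 g/mol → mol BaI2 = 17.9 / 391.13 = 0.04576
n = 0.08879 / 0.04576 = 1.94 ≈ 2 → BaI2·2H2O

BaI2·2H2O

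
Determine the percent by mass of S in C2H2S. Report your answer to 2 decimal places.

Molar mass = 2(12.01) + 2(1.008) + 1(32.07) = 58.106 g/mol
Mass of S per mole = 1 × 32.07 = 32.070 g
% S = 32.070 / 58.106 × 100 = 55.19%

55.19%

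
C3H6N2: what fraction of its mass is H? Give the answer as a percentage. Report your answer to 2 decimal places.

Molar mass = 3(12.01) + 6(1.008) + 2(14.01) = 70.098 g/mol
Mass of H per mole = 6 × 1.008 = 6.048 g
% H = 6.048 / 70.098 × 100 = 8.63%

8.63%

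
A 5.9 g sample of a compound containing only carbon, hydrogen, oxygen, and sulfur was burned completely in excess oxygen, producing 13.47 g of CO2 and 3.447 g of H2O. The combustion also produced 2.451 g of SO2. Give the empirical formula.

C8H10OS

mol C = 13.47 / 44.01 = 0.3061; mass C = 0.3061 × 12.01 = 3.676 g
mol H = 2 × (3.447 / 18.02) = 0.3826; mass H = 0.3826 × 1.008 = 0.3856 g
mol S = 2.451 / 64.07 = 0.03826; mass S = 1.227 g
mass O = 5.9 − (5.288) = 0.6117 g → mol O = 0.03823
Ratios (÷ 0.03823): C 8.006, H 10.007, O 1.000, S 1.001
≈ 8:10:1:1 → C8H10OS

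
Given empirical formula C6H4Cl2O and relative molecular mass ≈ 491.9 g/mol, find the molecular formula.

Empirical-formula mass = 162.99 g/mol
n = 491.9 / 162.99 = 3.02 ≈ 3
Molecular formula = (C6H4Cl2O)3 = C18H12Cl6O3

C18H12Cl6O3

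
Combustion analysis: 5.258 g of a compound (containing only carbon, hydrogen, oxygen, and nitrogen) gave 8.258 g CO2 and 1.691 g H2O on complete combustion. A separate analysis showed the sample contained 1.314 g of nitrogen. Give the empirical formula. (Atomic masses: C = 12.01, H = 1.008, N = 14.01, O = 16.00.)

mol C = 8.258 / 44.01 = 0.1876; mass C = 0.1876 × 12.01 = 2.254 g
mol H = 2 × (1.691 / 18.02) = 0.1877; mass H = 0.1877 × 1.008 = 0.1892 g
mol N = 1.314 / 14.01 = 0.09379
mass O = 5.258 − (3.757) = 1.501 g → mol O = 0.09383
Ratios (÷ 0.09379): C 2.001, H 2.001, N 1.000, O 1.000
Ratio ≈ 2:2:1:1, so the empirical formula is C2H2NO

C2H2NO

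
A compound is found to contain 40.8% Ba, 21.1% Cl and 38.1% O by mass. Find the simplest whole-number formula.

BaCl2O8

Assume 100 g: 40.8 g Ba, 21.1 g Cl, 38.1 g O.
Ba: 40.8 g ÷ 137.33 g/mol = 0.2971 mol
Cl: 21.1 g ÷ 35.45 g/mol = 0.5952 mol
O: 38.1 g ÷ 16.00 g/mol = 2.381 mol
Smallest is Ba at 0.2971 mol; normalising gives Ba 1.000, Cl 2.003, O 8.015
→ BaCl2O8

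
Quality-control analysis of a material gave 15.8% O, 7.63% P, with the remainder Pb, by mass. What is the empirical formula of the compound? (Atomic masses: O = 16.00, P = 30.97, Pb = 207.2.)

Assume 100 g: 15.8 g O, 7.63 g P, 76.57 g Pb.
Moles — O: 15.8 / 16.00 = 0.9875 mol; P: 7.63 / 30.97 = 0.2464 mol; Pb: 76.57 / 207.2 = 0.3695 mol
Ratios (÷ 0.2464): O 4.008, P 1.000, Pb 1.500
Scaling by 2: O 8.02, P 2.00, Pb 3.00 → O8P2Pb3

O8P2Pb3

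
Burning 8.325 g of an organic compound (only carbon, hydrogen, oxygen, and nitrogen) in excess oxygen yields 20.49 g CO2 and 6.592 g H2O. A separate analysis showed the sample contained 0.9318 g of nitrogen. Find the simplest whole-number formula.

mol C = 20.49 / 44.01 = 0.4656; mass C = 0.4656 × 12.01 = 5.592 g
mol H = 2 × (6.592 / 18.02) = 0.7316; mass H = 0.7316 × 1.008 = 0.7375 g
mol N = 0.9318 / 14.01 = 0.06651
mass O = 8.325 − (7.261) = 1.064 g → mol O = 0.06651
Divide by the smallest (0.06651 mol O): C 7.000, H 11.000, N 1.000, O 1.000
→ C7H11NO

C7H11NO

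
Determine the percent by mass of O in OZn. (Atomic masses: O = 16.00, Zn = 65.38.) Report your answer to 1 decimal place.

19.7%

Molar mass = 1(16.00) + 1(65.38) = 81.380 g/mol
Mass of O per mole = 1 × 16.00 = 16.000 g
% O = 16.000 / 81.380 × 100 = 19.7%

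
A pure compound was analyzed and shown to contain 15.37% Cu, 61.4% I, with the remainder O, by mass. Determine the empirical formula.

Assume 100 g: 15.37 g Cu, 61.4 g I, 23.23 g O.
Moles — Cu: 15.37 / 63.55 = 0.2419 mol; I: 61.4 / 126.90 = 0.4838 mol; O: 23.23 / 16.00 = 1.452 mol
Smallest is Cu at 0.2419 mol; normalising gives Cu 1.000, I 2.001, O 6.003
≈ 1:2:6 → CuI2O6

CuI2O6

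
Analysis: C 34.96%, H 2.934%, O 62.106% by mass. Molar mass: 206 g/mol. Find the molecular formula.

C6H6O8

Assume 100 g: 34.96 g C, 2.934 g H, 62.106 g O.
Moles — C: 34.96 / 12.01 = 2.911 mol; H: 2.934 / 1.008 = 2.911 mol; O: 62.106 / 16.00 = 3.882 mol
Divide by the smallest (2.911 mol H): C 1.000, H 1.000, O 1.334
Multiply by 3: C 3.00, H 3.00, O 4.00 → C3H3O4
Empirical-formula mass = 103.05 g/mol
n = 206 / 103.05 = 2.00 ≈ 2
Molecular formula = (C3H3O4)×2 = C6H6O8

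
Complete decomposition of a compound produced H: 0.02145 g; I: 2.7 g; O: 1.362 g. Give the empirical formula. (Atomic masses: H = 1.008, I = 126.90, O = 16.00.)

H: 0.02145 g ÷ 1.008 g/mol = 0.02128 mol
I: 2.7 g ÷ 126.90 g/mol = 0.02128 mol
O: 1.362 g ÷ 16.00 g/mol = 0.08513 mol
Smallest is I at 0.02128 mol; normalising gives H 1.000, I 1.000, O 4.001
→ HIO4

HIO4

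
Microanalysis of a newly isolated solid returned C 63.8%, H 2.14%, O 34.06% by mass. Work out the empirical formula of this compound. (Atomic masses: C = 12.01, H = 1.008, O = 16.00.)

C5H2O2

Assume 100 g: 63.8 g C, 2.14 g H, 34.06 g O.
n(C) = 63.8/12.01 = 5.312, n(H) = 2.14/1.008 = 2.123, n(O) = 34.06/16.00 = 2.129
Divide by the smallest (2.123 mol H): C 2.502, H 1.000, O 1.003
Scaling by 2: C 5.00, H 2.00, O 2.01 → C5H2O2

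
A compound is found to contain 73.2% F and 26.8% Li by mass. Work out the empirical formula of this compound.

FLi

Assume 100 g: 73.2 g F, 26.8 g Li.
Moles — F: 73.2 / 19.00 = 3.853 mol; Li: 26.8 / 6.94 = 3.862 mol
Ratios (÷ 3.853): F 1.000, Li 1.002
≈ 1:1 → FLi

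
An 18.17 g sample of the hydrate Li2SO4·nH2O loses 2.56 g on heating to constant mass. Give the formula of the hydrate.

Mass of anhydrous Li2SO4 = 18.17 − 2.56 = 15.61 g
mol H2O = 2.56 / 18.02 = 0.1421
Molar mass of Li2SO4 = 109.95 g/mol → mol Li2SO4 = 15.61 / 109.95 = 0.142
n = 0.1421 / 0.142 = 1.00 ≈ 1 → Li2SO4·H2O

Li2SO4·H2O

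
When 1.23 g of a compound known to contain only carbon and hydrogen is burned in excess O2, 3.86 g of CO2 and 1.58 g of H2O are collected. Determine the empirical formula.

mol C = 3.86 / 44.01 = 0.08771; mass C = 0.08771 × 12.01 = 1.053 g
mol H = 2 × (1.58 / 18.02) = 0.1754; mass H = 0.1754 × 1.008 = 0.1768 g
Ratios (÷ 0.08771): C 1.000, H 1.999
Ratio ≈ 1:2, so the empirical formula is CH2

CH2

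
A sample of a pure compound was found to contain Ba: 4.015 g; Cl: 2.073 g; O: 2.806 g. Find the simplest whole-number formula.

BaCl2O6

Moles — Ba: 4.015 / 137.33 = 0.02924 mol; Cl: 2.073 / 35.45 = 0.05848 mol; O: 2.806 / 16.00 = 0.1754 mol
Divide by the smallest (0.02924 mol Ba): Ba 1.000, Cl 2.000, O 5.999
≈ 1:2:6 → BaCl2O6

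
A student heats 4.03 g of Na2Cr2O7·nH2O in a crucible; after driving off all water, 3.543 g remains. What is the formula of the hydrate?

Na2Cr2O7·2H2O

Mass of water lost = 4.03 − 3.543 = 0.487 g → 0.487 / 18.02 = 0.02703 mol H2O
Molar mass of Na2Cr2O7 = 261.98 g/mol → mol Na2Cr2O7 = 3.543 / 261.98 = 0.01352
n = 0.02703 / 0.01352 = 2.00 ≈ 2 → Na2Cr2O7·2H2O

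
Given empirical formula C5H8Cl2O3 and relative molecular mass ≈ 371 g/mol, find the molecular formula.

C10H16Cl4O6

Empirical-formula mass = 187.01 g/mol
n = 371 / 187.01 = 1.98 ≈ 2
Molecular formula = (C5H8Cl2O3)2 = C10H16Cl4O6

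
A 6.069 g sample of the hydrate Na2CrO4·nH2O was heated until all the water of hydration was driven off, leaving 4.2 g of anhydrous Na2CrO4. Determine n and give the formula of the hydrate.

Na2CrO4·4H2O

Mass of water lost = 6.069 − 4.2 = 1.869 g → 1.869 / 18.02 = 0.1037 mol H2O
Molar mass of Na2CrO4 = 161.98 g/mol → mol Na2CrO4 = 4.2 / 161.98 = 0.02593
n = 0.1037 / 0.02593 = 4.00 ≈ 4 → Na2CrO4·4H2O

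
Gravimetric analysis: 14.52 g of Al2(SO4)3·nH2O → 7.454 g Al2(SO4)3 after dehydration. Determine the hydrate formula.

Al2(SO4)3·18H2O

Mass of water lost = 14.52 − 7.454 = 7.066 g → 7.066 / 18.02 = 0.3921 mol H2O
Molar mass of Al2(SO4)3 = 342.17 g/mol → mol Al2(SO4)3 = 7.454 / 342.17 = 0.02178
n = 0.3921 / 0.02178 = 18.00 ≈ 18 → Al2(SO4)3·18H2O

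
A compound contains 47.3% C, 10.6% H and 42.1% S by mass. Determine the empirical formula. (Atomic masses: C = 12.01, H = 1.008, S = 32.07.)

C3H8S

Assume 100 g: 47.3 g C, 10.6 g H, 42.1 g S.
C: 47.3 g ÷ 12.01 g/mol = 3.938 mol
H: 10.6 g ÷ 1.008 g/mol = 10.52 mol
S: 42.1 g ÷ 32.07 g/mol = 1.313 mol
Divide by the smallest (1.313 mol S): C 3.000, H 8.011, S 1.000
≈ 3:8:1 → C3H8S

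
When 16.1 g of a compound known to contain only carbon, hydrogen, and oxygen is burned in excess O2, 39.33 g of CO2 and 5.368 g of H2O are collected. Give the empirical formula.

mol C = 39.33 / 44.01 = 0.8937; mass C = 0.8937 × 12.01 = 10.73 g
mol H = 2 × (5.368 / 18.02) = 0.5958; mass H = 0.5958 × 1.008 = 0.6005 g
mass O = 16.1 − (11.33) = 4.767 g → mol O = 0.2979
Smallest is O at 0.2979 mol; normalising gives C 3.000, H 2.000, O 1.000
→ C3H2O

C3H2O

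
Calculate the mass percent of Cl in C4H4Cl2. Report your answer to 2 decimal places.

Molar mass = 4(12.01) + 4(1.008) + 2(35.45) = 122.972 g/mol
Mass of Cl per mole = 2 × 35.45 = 70.900 g
% Cl = 70.900 / 122.972 × 100 = 57.66%

57.66%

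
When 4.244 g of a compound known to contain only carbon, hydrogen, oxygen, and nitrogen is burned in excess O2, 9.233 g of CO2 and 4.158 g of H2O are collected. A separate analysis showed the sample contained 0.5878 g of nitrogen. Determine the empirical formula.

C5H11NO

mol C = 9.233 / 44.01 = 0.2098; mass C = 0.2098 × 12.01 = 2.520 g
mol H = 2 × (4.158 / 18.02) = 0.4615; mass H = 0.4615 × 1.008 = 0.4652 g
mol N = 0.5878 / 14.01 = 0.04196
mass O = 4.244 − (3.573) = 0.6714 g → mol O = 0.04196
Smallest is N at 0.04196 mol; normalising gives C 5.000, H 10.999, N 1.000, O 1.000
→ C5H11NO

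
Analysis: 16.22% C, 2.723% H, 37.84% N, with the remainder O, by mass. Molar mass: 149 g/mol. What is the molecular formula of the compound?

C2H4N4O4

Assume 100 g: 16.22 g C, 2.723 g H, 37.84 g N, 43.217 g O.
n(C) = 16.22/12.01 = 1.351, n(H) = 2.723/1.008 = 2.701, n(N) = 37.84/14.01 = 2.701, n(O) = 43.217/16.00 = 2.701
Divide by the smallest (1.351 mol C): C 1.000, H 2.000, N 2.000, O 2.000
≈ 1:2:2:2 → CH2N2O2
Empirical-formula mass = 74.05 g/mol
n = 149 / 74.05 = 2.01 ≈ 2
Molecular formula = (CH2N2O2)×2 = C2H4N4O4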